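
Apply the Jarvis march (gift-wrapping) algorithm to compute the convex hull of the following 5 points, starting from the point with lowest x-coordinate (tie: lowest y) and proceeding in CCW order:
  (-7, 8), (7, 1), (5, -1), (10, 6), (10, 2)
Hull (CCW) = [(-7, 8), (5, -1), (10, 2), (10, 6)]

Jarvis march: at each step, from the current hull vertex p, select the next vertex q as the point such that every other point lies strictly to the left of (or on) the directed line p → q. (Equivalently: for every other point r, the cross product (q − p) × (r − p) ≥ 0.)
Starting point (lowest x, tie lowest y): (-7, 8). Wrap until returning to start. Resulting hull: (-7, 8), (5, -1), (10, 2), (10, 6).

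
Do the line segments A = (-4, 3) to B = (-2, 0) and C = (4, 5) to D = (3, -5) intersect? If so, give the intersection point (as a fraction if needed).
No (intersection of containing lines falls outside at least one segment)

Parametrize and solve: t = 78/23, s = 28/23. At least one of these is outside [0, 1], so the segments do not intersect.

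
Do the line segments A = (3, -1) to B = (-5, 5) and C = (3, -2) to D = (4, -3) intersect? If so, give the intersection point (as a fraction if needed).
No (intersection of containing lines falls outside at least one segment)

Parametrize and solve: t = 1/2, s = -4. At least one of these is outside [0, 1], so the segments do not intersect.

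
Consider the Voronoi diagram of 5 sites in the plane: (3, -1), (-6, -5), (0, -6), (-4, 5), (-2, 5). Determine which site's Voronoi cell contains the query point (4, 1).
Nearest site = (3, -1)

The Voronoi cell of site s contains exactly those query points closer to s than to any other site. Compute squared distances from q = (4, 1) to each site:
  (3 − 4)² + (-1 − 1)² = 5
  (-2 − 4)² + (5 − 1)² = 52
  (0 − 4)² + (-6 − 1)² = 65
  (-4 − 4)² + (5 − 1)² = 80
  (-6 − 4)² + (-5 − 1)² = 136
Minimum is attained by (3, -1), so q lies in its Voronoi cell.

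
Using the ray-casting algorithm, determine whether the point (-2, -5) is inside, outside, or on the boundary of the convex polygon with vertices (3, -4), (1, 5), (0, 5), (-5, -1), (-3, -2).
The point (-2, -5) lies strictly outside the polygon

Cast a horizontal ray to the right from the query point and count how many polygon edges it crosses (each edge strictly once or zero times, handled with the usual half-open convention). 
Parity of crossings → even ⇒ outside.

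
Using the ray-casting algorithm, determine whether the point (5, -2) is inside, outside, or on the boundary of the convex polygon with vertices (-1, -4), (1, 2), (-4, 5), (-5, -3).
The point (5, -2) lies strictly outside the polygon

Cast a horizontal ray to the right from the query point and count how many polygon edges it crosses (each edge strictly once or zero times, handled with the usual half-open convention). 
Parity of crossings → even ⇒ outside.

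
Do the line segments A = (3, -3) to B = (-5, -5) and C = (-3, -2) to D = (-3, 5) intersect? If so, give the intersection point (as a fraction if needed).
No (intersection of containing lines falls outside at least one segment)

Parametrize and solve: t = 3/4, s = -5/14. At least one of these is outside [0, 1], so the segments do not intersect.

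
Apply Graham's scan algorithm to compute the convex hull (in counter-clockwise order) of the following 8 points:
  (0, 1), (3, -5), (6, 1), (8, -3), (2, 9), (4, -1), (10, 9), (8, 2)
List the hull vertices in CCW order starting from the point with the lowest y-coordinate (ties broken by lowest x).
Hull (CCW) = [(3, -5), (8, -3), (10, 9), (2, 9), (0, 1)]

Graham scan procedure:
  1. Find the pivot p₀ = point with lowest y (tie → lowest x): (3, -5).
  2. Sort the remaining points by polar angle around p₀.
  3. Walk through sorted points, maintaining a stack; pop the top while the last three entries make a non-left turn (cross product ≤ 0).
  4. Final stack is the convex hull in CCW order: (3, -5), (8, -3), (10, 9), (2, 9), (0, 1).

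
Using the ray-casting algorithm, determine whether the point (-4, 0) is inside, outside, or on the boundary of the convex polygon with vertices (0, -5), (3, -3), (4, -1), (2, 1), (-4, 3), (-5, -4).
The point (-4, 0) lies strictly inside the polygon

Cast a horizontal ray to the right from the query point and count how many polygon edges it crosses (each edge strictly once or zero times, handled with the usual half-open convention). 
Parity of crossings → odd ⇒ inside.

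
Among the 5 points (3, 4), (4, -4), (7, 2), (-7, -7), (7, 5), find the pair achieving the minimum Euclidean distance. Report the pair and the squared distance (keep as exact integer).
Pair = ((7, 2), (7, 5)); squared distance = 9

Compute all C(5, 2) = 10 pairwise squared distances (x_i − x_j)² + (y_i − y_j)². The minimum is 9, attained by the pair ((7, 2), (7, 5)).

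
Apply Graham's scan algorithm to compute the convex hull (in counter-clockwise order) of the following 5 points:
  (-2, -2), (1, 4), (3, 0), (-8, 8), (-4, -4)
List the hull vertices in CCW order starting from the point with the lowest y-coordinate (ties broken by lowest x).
Hull (CCW) = [(-4, -4), (3, 0), (1, 4), (-8, 8)]

Graham scan procedure:
  1. Find the pivot p₀ = point with lowest y (tie → lowest x): (-4, -4).
  2. Sort the remaining points by polar angle around p₀.
  3. Walk through sorted points, maintaining a stack; pop the top while the last three entries make a non-left turn (cross product ≤ 0).
  4. Final stack is the convex hull in CCW order: (-4, -4), (3, 0), (1, 4), (-8, 8).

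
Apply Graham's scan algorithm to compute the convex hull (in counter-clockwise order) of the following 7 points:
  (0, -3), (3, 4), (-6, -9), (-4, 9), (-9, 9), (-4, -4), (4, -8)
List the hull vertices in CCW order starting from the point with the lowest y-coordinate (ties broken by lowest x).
Hull (CCW) = [(-6, -9), (4, -8), (3, 4), (-4, 9), (-9, 9)]

Graham scan procedure:
  1. Find the pivot p₀ = point with lowest y (tie → lowest x): (-6, -9).
  2. Sort the remaining points by polar angle around p₀.
  3. Walk through sorted points, maintaining a stack; pop the top while the last three entries make a non-left turn (cross product ≤ 0).
  4. Final stack is the convex hull in CCW order: (-6, -9), (4, -8), (3, 4), (-4, 9), (-9, 9).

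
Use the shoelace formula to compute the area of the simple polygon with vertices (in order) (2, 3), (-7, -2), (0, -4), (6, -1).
Area = 89/2

Shoelace formula: Area = (1/2) |Σ_i (x_i · y_{i+1} − x_{i+1} · y_i)| (indices mod n). Compute each cross term:
  (2)(-2) − (-7)(3) = 17
  (-7)(-4) − (0)(-2) = 28
  (0)(-1) − (6)(-4) = 24
  (6)(3) − (2)(-1) = 20
Sum = 89, so (signed) Area = 89/2 = 89/2, |Area| = 89/2.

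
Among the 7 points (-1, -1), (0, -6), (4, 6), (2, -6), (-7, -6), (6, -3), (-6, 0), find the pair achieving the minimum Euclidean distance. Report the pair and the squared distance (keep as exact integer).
Pair = ((0, -6), (2, -6)); squared distance = 4

Compute all C(7, 2) = 21 pairwise squared distances (x_i − x_j)² + (y_i − y_j)². The minimum is 4, attained by the pair ((0, -6), (2, -6)).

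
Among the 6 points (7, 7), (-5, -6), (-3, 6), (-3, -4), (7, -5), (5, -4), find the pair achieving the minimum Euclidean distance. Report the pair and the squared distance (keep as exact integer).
Pair = ((7, -5), (5, -4)); squared distance = 5

Compute all C(6, 2) = 15 pairwise squared distances (x_i − x_j)² + (y_i − y_j)². The minimum is 5, attained by the pair ((7, -5), (5, -4)).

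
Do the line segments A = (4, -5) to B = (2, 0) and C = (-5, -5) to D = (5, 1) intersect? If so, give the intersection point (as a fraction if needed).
Yes; intersection at (70/31, -20/31) (t = 27/31 on AB, s = 45/62 on CD)

Parametrize AB as A + t(B − A) = (4 + -2 t, -5 + 5 t) and CD as C + s(D − C) = (-5 + 10 s, -5 + 6 s). Solve the linear system for (t, s). Determinant = 62 ≠ 0, so a unique intersection of the containing lines exists. Solution: t = 27/31, s = 45/62 — both in [0, 1], so the segments cross. Intersection point: (70/31, -20/31).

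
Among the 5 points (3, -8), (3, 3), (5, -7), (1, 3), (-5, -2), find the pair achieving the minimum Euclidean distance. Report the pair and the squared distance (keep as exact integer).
Pair = ((3, 3), (1, 3)); squared distance = 4

Compute all C(5, 2) = 10 pairwise squared distances (x_i − x_j)² + (y_i − y_j)². The minimum is 4, attained by the pair ((3, 3), (1, 3)).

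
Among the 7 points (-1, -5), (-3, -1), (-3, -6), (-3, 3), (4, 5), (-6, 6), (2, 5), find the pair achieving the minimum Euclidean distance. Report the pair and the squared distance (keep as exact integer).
Pair = ((4, 5), (2, 5)); squared distance = 4

Compute all C(7, 2) = 21 pairwise squared distances (x_i − x_j)² + (y_i − y_j)². The minimum is 4, attained by the pair ((4, 5), (2, 5)).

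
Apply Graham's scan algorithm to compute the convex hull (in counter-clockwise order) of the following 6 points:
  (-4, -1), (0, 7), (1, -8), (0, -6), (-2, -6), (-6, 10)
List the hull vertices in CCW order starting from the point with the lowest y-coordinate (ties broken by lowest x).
Hull (CCW) = [(1, -8), (0, 7), (-6, 10), (-4, -1), (-2, -6)]

Graham scan procedure:
  1. Find the pivot p₀ = point with lowest y (tie → lowest x): (1, -8).
  2. Sort the remaining points by polar angle around p₀.
  3. Walk through sorted points, maintaining a stack; pop the top while the last three entries make a non-left turn (cross product ≤ 0).
  4. Final stack is the convex hull in CCW order: (1, -8), (0, 7), (-6, 10), (-4, -1), (-2, -6).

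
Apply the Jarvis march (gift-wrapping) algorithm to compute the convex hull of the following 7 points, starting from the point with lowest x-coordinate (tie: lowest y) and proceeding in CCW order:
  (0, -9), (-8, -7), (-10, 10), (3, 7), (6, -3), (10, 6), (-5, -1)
Hull (CCW) = [(-10, 10), (-8, -7), (0, -9), (6, -3), (10, 6)]

Jarvis march: at each step, from the current hull vertex p, select the next vertex q as the point such that every other point lies strictly to the left of (or on) the directed line p → q. (Equivalently: for every other point r, the cross product (q − p) × (r − p) ≥ 0.)
Starting point (lowest x, tie lowest y): (-10, 10). Wrap until returning to start. Resulting hull: (-10, 10), (-8, -7), (0, -9), (6, -3), (10, 6).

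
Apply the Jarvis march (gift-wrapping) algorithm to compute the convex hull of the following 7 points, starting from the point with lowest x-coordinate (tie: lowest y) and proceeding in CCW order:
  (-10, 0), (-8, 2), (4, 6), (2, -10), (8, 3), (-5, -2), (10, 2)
Hull (CCW) = [(-10, 0), (2, -10), (10, 2), (4, 6), (-8, 2)]

Jarvis march: at each step, from the current hull vertex p, select the next vertex q as the point such that every other point lies strictly to the left of (or on) the directed line p → q. (Equivalently: for every other point r, the cross product (q − p) × (r − p) ≥ 0.)
Starting point (lowest x, tie lowest y): (-10, 0). Wrap until returning to start. Resulting hull: (-10, 0), (2, -10), (10, 2), (4, 6), (-8, 2).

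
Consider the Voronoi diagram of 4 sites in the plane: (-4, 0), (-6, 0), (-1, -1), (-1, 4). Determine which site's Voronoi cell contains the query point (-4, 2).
Nearest site = (-4, 0)

The Voronoi cell of site s contains exactly those query points closer to s than to any other site. Compute squared distances from q = (-4, 2) to each site:
  (-4 − -4)² + (0 − 2)² = 4
  (-6 − -4)² + (0 − 2)² = 8
  (-1 − -4)² + (4 − 2)² = 13
  (-1 − -4)² + (-1 − 2)² = 18
Minimum is attained by (-4, 0), so q lies in its Voronoi cell.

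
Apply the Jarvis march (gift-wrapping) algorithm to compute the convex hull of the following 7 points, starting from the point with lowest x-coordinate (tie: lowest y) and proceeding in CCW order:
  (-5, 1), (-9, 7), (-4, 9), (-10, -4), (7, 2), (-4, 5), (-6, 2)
Hull (CCW) = [(-10, -4), (7, 2), (-4, 9), (-9, 7)]

Jarvis march: at each step, from the current hull vertex p, select the next vertex q as the point such that every other point lies strictly to the left of (or on) the directed line p → q. (Equivalently: for every other point r, the cross product (q − p) × (r − p) ≥ 0.)
Starting point (lowest x, tie lowest y): (-10, -4). Wrap until returning to start. Resulting hull: (-10, -4), (7, 2), (-4, 9), (-9, 7).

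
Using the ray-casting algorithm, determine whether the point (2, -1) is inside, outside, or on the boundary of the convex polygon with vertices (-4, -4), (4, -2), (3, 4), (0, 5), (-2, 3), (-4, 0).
The point (2, -1) lies strictly inside the polygon

Cast a horizontal ray to the right from the query point and count how many polygon edges it crosses (each edge strictly once or zero times, handled with the usual half-open convention). 
Parity of crossings → odd ⇒ inside.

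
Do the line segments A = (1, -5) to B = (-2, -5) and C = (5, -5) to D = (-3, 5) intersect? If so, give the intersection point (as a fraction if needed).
No (intersection of containing lines falls outside at least one segment)

Parametrize and solve: t = -4/3, s = 0. At least one of these is outside [0, 1], so the segments do not intersect.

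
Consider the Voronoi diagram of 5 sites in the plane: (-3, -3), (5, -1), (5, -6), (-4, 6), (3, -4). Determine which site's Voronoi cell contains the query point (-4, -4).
Nearest site = (-3, -3)

The Voronoi cell of site s contains exactly those query points closer to s than to any other site. Compute squared distances from q = (-4, -4) to each site:
  (-3 − -4)² + (-3 − -4)² = 2
  (3 − -4)² + (-4 − -4)² = 49
  (5 − -4)² + (-6 − -4)² = 85
  (5 − -4)² + (-1 − -4)² = 90
  (-4 − -4)² + (6 − -4)² = 100
Minimum is attained by (-3, -3), so q lies in its Voronoi cell.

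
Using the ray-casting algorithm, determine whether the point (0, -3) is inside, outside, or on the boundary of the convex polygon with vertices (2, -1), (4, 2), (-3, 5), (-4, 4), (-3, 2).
The point (0, -3) lies strictly outside the polygon

Cast a horizontal ray to the right from the query point and count how many polygon edges it crosses (each edge strictly once or zero times, handled with the usual half-open convention). 
Parity of crossings → even ⇒ outside.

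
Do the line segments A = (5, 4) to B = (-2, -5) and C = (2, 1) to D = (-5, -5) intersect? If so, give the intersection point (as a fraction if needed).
No (intersection of containing lines falls outside at least one segment)

Parametrize and solve: t = 1/7, s = -2/7. At least one of these is outside [0, 1], so the segments do not intersect.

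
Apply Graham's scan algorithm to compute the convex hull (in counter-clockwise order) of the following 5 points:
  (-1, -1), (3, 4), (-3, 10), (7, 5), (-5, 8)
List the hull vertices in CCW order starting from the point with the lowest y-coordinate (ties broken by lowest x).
Hull (CCW) = [(-1, -1), (7, 5), (-3, 10), (-5, 8)]

Graham scan procedure:
  1. Find the pivot p₀ = point with lowest y (tie → lowest x): (-1, -1).
  2. Sort the remaining points by polar angle around p₀.
  3. Walk through sorted points, maintaining a stack; pop the top while the last three entries make a non-left turn (cross product ≤ 0).
  4. Final stack is the convex hull in CCW order: (-1, -1), (7, 5), (-3, 10), (-5, 8).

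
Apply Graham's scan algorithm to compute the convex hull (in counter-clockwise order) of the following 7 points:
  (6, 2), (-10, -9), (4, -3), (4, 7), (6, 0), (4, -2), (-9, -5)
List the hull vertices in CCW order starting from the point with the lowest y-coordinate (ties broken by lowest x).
Hull (CCW) = [(-10, -9), (4, -3), (6, 0), (6, 2), (4, 7), (-9, -5)]

Graham scan procedure:
  1. Find the pivot p₀ = point with lowest y (tie → lowest x): (-10, -9).
  2. Sort the remaining points by polar angle around p₀.
  3. Walk through sorted points, maintaining a stack; pop the top while the last three entries make a non-left turn (cross product ≤ 0).
  4. Final stack is the convex hull in CCW order: (-10, -9), (4, -3), (6, 0), (6, 2), (4, 7), (-9, -5).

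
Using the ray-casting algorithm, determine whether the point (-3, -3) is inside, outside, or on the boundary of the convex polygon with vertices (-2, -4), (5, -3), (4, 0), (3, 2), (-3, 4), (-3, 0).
The point (-3, -3) lies strictly outside the polygon

Cast a horizontal ray to the right from the query point and count how many polygon edges it crosses (each edge strictly once or zero times, handled with the usual half-open convention). 
Parity of crossings → even ⇒ outside.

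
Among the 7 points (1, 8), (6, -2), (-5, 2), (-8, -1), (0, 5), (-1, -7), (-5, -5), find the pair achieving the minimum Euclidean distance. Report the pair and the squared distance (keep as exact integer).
Pair = ((1, 8), (0, 5)); squared distance = 10

Compute all C(7, 2) = 21 pairwise squared distances (x_i − x_j)² + (y_i − y_j)². The minimum is 10, attained by the pair ((1, 8), (0, 5)).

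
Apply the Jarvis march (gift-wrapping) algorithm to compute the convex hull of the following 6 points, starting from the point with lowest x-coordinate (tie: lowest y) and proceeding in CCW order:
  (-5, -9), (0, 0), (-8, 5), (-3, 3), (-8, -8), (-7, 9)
Hull (CCW) = [(-8, -8), (-5, -9), (0, 0), (-7, 9), (-8, 5)]

Jarvis march: at each step, from the current hull vertex p, select the next vertex q as the point such that every other point lies strictly to the left of (or on) the directed line p → q. (Equivalently: for every other point r, the cross product (q − p) × (r − p) ≥ 0.)
Starting point (lowest x, tie lowest y): (-8, -8). Wrap until returning to start. Resulting hull: (-8, -8), (-5, -9), (0, 0), (-7, 9), (-8, 5).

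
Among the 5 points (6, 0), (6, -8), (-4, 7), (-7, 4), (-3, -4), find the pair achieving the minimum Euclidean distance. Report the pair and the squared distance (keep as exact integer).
Pair = ((-4, 7), (-7, 4)); squared distance = 18

Compute all C(5, 2) = 10 pairwise squared distances (x_i − x_j)² + (y_i − y_j)². The minimum is 18, attained by the pair ((-4, 7), (-7, 4)).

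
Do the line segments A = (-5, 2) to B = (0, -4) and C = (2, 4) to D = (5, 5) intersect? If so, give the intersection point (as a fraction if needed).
No (intersection of containing lines falls outside at least one segment)

Parametrize and solve: t = 1/23, s = -52/23. At least one of these is outside [0, 1], so the segments do not intersect.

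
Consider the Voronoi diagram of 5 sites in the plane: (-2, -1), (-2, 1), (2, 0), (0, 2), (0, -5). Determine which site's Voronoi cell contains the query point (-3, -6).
Nearest site = (0, -5)

The Voronoi cell of site s contains exactly those query points closer to s than to any other site. Compute squared distances from q = (-3, -6) to each site:
  (0 − -3)² + (-5 − -6)² = 10
  (-2 − -3)² + (-1 − -6)² = 26
  (-2 − -3)² + (1 − -6)² = 50
  (2 − -3)² + (0 − -6)² = 61
  (0 − -3)² + (2 − -6)² = 73
Minimum is attained by (0, -5), so q lies in its Voronoi cell.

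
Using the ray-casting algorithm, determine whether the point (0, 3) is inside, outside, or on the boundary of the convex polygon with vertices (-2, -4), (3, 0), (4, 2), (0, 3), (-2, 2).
The point (0, 3) lies on the polygon boundary

Boundary check: the query satisfies the collinearity and bounding-box conditions for some polygon edge, so it lies exactly on the boundary.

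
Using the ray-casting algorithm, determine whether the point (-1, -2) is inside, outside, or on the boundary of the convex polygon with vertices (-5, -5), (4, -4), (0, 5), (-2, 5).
The point (-1, -2) lies strictly inside the polygon

Cast a horizontal ray to the right from the query point and count how many polygon edges it crosses (each edge strictly once or zero times, handled with the usual half-open convention). 
Parity of crossings → odd ⇒ inside.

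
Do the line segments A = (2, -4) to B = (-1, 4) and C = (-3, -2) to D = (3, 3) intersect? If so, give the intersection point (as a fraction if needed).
Yes; intersection at (5/21, 44/63) (t = 37/63 on AB, s = 34/63 on CD)

Parametrize AB as A + t(B − A) = (2 + -3 t, -4 + 8 t) and CD as C + s(D − C) = (-3 + 6 s, -2 + 5 s). Solve the linear system for (t, s). Determinant = 63 ≠ 0, so a unique intersection of the containing lines exists. Solution: t = 37/63, s = 34/63 — both in [0, 1], so the segments cross. Intersection point: (5/21, 44/63).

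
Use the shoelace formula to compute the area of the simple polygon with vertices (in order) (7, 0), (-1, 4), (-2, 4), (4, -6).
Area = 35

Shoelace formula: Area = (1/2) |Σ_i (x_i · y_{i+1} − x_{i+1} · y_i)| (indices mod n). Compute each cross term:
  (7)(4) − (-1)(0) = 28
  (-1)(4) − (-2)(4) = 4
  (-2)(-6) − (4)(4) = -4
  (4)(0) − (7)(-6) = 42
Sum = 70, so (signed) Area = 70/2 = 35, |Area| = 35.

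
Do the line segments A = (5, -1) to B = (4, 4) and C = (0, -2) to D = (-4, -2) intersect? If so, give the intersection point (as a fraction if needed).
No (intersection of containing lines falls outside at least one segment)

Parametrize and solve: t = -1/5, s = -13/10. At least one of these is outside [0, 1], so the segments do not intersect.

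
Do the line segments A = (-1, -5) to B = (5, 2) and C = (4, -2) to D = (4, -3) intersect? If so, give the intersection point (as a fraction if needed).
No (intersection of containing lines falls outside at least one segment)

Parametrize and solve: t = 5/6, s = -17/6. At least one of these is outside [0, 1], so the segments do not intersect.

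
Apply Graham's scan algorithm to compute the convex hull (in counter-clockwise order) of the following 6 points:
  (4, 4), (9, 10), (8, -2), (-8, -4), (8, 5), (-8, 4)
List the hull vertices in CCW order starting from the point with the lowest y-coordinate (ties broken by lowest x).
Hull (CCW) = [(-8, -4), (8, -2), (9, 10), (-8, 4)]

Graham scan procedure:
  1. Find the pivot p₀ = point with lowest y (tie → lowest x): (-8, -4).
  2. Sort the remaining points by polar angle around p₀.
  3. Walk through sorted points, maintaining a stack; pop the top while the last three entries make a non-left turn (cross product ≤ 0).
  4. Final stack is the convex hull in CCW order: (-8, -4), (8, -2), (9, 10), (-8, 4).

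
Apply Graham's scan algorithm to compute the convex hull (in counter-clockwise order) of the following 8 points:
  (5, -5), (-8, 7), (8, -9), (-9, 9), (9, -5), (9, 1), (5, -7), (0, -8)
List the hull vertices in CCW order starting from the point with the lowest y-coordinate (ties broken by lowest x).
Hull (CCW) = [(8, -9), (9, -5), (9, 1), (-9, 9), (-8, 7), (0, -8)]

Graham scan procedure:
  1. Find the pivot p₀ = point with lowest y (tie → lowest x): (8, -9).
  2. Sort the remaining points by polar angle around p₀.
  3. Walk through sorted points, maintaining a stack; pop the top while the last three entries make a non-left turn (cross product ≤ 0).
  4. Final stack is the convex hull in CCW order: (8, -9), (9, -5), (9, 1), (-9, 9), (-8, 7), (0, -8).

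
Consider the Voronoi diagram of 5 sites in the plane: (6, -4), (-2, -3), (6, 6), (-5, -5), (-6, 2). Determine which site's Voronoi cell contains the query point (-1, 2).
Nearest site = (-6, 2)

The Voronoi cell of site s contains exactly those query points closer to s than to any other site. Compute squared distances from q = (-1, 2) to each site:
  (-6 − -1)² + (2 − 2)² = 25
  (-2 − -1)² + (-3 − 2)² = 26
  (-5 − -1)² + (-5 − 2)² = 65
  (6 − -1)² + (6 − 2)² = 65
  (6 − -1)² + (-4 − 2)² = 85
Minimum is attained by (-6, 2), so q lies in its Voronoi cell.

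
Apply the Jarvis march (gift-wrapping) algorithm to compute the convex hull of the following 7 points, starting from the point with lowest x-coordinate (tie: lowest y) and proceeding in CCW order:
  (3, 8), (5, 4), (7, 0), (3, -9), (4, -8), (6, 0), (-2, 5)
Hull (CCW) = [(-2, 5), (3, -9), (4, -8), (7, 0), (3, 8)]

Jarvis march: at each step, from the current hull vertex p, select the next vertex q as the point such that every other point lies strictly to the left of (or on) the directed line p → q. (Equivalently: for every other point r, the cross product (q − p) × (r − p) ≥ 0.)
Starting point (lowest x, tie lowest y): (-2, 5). Wrap until returning to start. Resulting hull: (-2, 5), (3, -9), (4, -8), (7, 0), (3, 8).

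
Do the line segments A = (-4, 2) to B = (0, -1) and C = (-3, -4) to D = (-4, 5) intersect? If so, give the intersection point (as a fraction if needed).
Yes; intersection at (-40/11, 19/11) (t = 1/11 on AB, s = 7/11 on CD)

Parametrize AB as A + t(B − A) = (-4 + 4 t, 2 + -3 t) and CD as C + s(D − C) = (-3 + -1 s, -4 + 9 s). Solve the linear system for (t, s). Determinant = -33 ≠ 0, so a unique intersection of the containing lines exists. Solution: t = 1/11, s = 7/11 — both in [0, 1], so the segments cross. Intersection point: (-40/11, 19/11).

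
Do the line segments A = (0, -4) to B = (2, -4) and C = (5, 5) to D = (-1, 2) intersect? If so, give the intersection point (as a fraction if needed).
No (intersection of containing lines falls outside at least one segment)

Parametrize and solve: t = -13/2, s = 3. At least one of these is outside [0, 1], so the segments do not intersect.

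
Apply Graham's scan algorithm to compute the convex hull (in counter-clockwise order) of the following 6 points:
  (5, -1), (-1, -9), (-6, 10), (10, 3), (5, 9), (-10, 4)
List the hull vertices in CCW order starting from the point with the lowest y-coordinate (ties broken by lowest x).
Hull (CCW) = [(-1, -9), (10, 3), (5, 9), (-6, 10), (-10, 4)]

Graham scan procedure:
  1. Find the pivot p₀ = point with lowest y (tie → lowest x): (-1, -9).
  2. Sort the remaining points by polar angle around p₀.
  3. Walk through sorted points, maintaining a stack; pop the top while the last three entries make a non-left turn (cross product ≤ 0).
  4. Final stack is the convex hull in CCW order: (-1, -9), (10, 3), (5, 9), (-6, 10), (-10, 4).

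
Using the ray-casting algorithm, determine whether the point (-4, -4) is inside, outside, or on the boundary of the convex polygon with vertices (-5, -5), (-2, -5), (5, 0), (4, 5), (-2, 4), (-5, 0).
The point (-4, -4) lies strictly inside the polygon

Cast a horizontal ray to the right from the query point and count how many polygon edges it crosses (each edge strictly once or zero times, handled with the usual half-open convention). 
Parity of crossings → odd ⇒ inside.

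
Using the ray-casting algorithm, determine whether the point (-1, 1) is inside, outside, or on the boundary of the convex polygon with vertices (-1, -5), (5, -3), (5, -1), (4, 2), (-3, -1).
The point (-1, 1) lies strictly outside the polygon

Cast a horizontal ray to the right from the query point and count how many polygon edges it crosses (each edge strictly once or zero times, handled with the usual half-open convention). 
Parity of crossings → even ⇒ outside.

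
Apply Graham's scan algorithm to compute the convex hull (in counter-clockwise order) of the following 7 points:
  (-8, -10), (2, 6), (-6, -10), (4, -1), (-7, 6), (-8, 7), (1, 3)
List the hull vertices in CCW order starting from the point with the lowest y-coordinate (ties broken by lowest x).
Hull (CCW) = [(-8, -10), (-6, -10), (4, -1), (2, 6), (-8, 7)]

Graham scan procedure:
  1. Find the pivot p₀ = point with lowest y (tie → lowest x): (-8, -10).
  2. Sort the remaining points by polar angle around p₀.
  3. Walk through sorted points, maintaining a stack; pop the top while the last three entries make a non-left turn (cross product ≤ 0).
  4. Final stack is the convex hull in CCW order: (-8, -10), (-6, -10), (4, -1), (2, 6), (-8, 7).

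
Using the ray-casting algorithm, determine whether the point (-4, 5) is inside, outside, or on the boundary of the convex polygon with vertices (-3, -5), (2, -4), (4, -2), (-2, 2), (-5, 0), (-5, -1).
The point (-4, 5) lies strictly outside the polygon

Cast a horizontal ray to the right from the query point and count how many polygon edges it crosses (each edge strictly once or zero times, handled with the usual half-open convention). 
Parity of crossings → even ⇒ outside.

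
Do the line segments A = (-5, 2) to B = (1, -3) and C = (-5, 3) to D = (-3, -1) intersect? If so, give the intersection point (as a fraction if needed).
Yes; intersection at (-29/7, 9/7) (t = 1/7 on AB, s = 3/7 on CD)

Parametrize AB as A + t(B − A) = (-5 + 6 t, 2 + -5 t) and CD as C + s(D − C) = (-5 + 2 s, 3 + -4 s). Solve the linear system for (t, s). Determinant = 14 ≠ 0, so a unique intersection of the containing lines exists. Solution: t = 1/7, s = 3/7 — both in [0, 1], so the segments cross. Intersection point: (-29/7, 9/7).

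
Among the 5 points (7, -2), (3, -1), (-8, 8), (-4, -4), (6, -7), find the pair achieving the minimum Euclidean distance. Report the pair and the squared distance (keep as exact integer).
Pair = ((7, -2), (3, -1)); squared distance = 17

Compute all C(5, 2) = 10 pairwise squared distances (x_i − x_j)² + (y_i − y_j)². The minimum is 17, attained by the pair ((7, -2), (3, -1)).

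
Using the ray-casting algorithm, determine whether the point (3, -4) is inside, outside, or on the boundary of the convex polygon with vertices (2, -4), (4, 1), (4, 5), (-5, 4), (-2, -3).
The point (3, -4) lies strictly outside the polygon

Cast a horizontal ray to the right from the query point and count how many polygon edges it crosses (each edge strictly once or zero times, handled with the usual half-open convention). 
Parity of crossings → even ⇒ outside.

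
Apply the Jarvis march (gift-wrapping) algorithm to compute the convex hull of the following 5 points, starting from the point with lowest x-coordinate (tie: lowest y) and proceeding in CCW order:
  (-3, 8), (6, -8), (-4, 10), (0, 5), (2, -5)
Hull (CCW) = [(-4, 10), (2, -5), (6, -8), (0, 5)]

Jarvis march: at each step, from the current hull vertex p, select the next vertex q as the point such that every other point lies strictly to the left of (or on) the directed line p → q. (Equivalently: for every other point r, the cross product (q − p) × (r − p) ≥ 0.)
Starting point (lowest x, tie lowest y): (-4, 10). Wrap until returning to start. Resulting hull: (-4, 10), (2, -5), (6, -8), (0, 5).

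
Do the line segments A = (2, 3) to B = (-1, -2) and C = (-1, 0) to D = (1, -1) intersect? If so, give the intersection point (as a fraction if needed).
Yes; intersection at (-1/13, -6/13) (t = 9/13 on AB, s = 6/13 on CD)

Parametrize AB as A + t(B − A) = (2 + -3 t, 3 + -5 t) and CD as C + s(D − C) = (-1 + 2 s, 0 + -1 s). Solve the linear system for (t, s). Determinant = -13 ≠ 0, so a unique intersection of the containing lines exists. Solution: t = 9/13, s = 6/13 — both in [0, 1], so the segments cross. Intersection point: (-1/13, -6/13).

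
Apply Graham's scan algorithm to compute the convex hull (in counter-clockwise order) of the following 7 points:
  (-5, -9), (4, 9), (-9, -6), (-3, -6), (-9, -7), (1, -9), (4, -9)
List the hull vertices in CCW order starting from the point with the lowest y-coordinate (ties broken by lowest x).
Hull (CCW) = [(-5, -9), (4, -9), (4, 9), (-9, -6), (-9, -7)]

Graham scan procedure:
  1. Find the pivot p₀ = point with lowest y (tie → lowest x): (-5, -9).
  2. Sort the remaining points by polar angle around p₀.
  3. Walk through sorted points, maintaining a stack; pop the top while the last three entries make a non-left turn (cross product ≤ 0).
  4. Final stack is the convex hull in CCW order: (-5, -9), (4, -9), (4, 9), (-9, -6), (-9, -7).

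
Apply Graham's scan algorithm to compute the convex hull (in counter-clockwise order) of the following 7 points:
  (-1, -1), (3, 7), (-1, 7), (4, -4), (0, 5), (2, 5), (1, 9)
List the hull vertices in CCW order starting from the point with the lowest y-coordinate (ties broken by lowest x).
Hull (CCW) = [(4, -4), (3, 7), (1, 9), (-1, 7), (-1, -1)]

Graham scan procedure:
  1. Find the pivot p₀ = point with lowest y (tie → lowest x): (4, -4).
  2. Sort the remaining points by polar angle around p₀.
  3. Walk through sorted points, maintaining a stack; pop the top while the last three entries make a non-left turn (cross product ≤ 0).
  4. Final stack is the convex hull in CCW order: (4, -4), (3, 7), (1, 9), (-1, 7), (-1, -1).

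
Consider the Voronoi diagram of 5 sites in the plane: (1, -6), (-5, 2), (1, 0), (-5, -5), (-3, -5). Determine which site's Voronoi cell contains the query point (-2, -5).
Nearest site = (-3, -5)

The Voronoi cell of site s contains exactly those query points closer to s than to any other site. Compute squared distances from q = (-2, -5) to each site:
  (-3 − -2)² + (-5 − -5)² = 1
  (-5 − -2)² + (-5 − -5)² = 9
  (1 − -2)² + (-6 − -5)² = 10
  (1 − -2)² + (0 − -5)² = 34
  (-5 − -2)² + (2 − -5)² = 58
Minimum is attained by (-3, -5), so q lies in its Voronoi cell.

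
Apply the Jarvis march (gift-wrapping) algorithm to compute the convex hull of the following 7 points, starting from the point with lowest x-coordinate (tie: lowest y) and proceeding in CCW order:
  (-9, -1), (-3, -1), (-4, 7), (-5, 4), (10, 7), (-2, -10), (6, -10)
Hull (CCW) = [(-9, -1), (-2, -10), (6, -10), (10, 7), (-4, 7)]

Jarvis march: at each step, from the current hull vertex p, select the next vertex q as the point such that every other point lies strictly to the left of (or on) the directed line p → q. (Equivalently: for every other point r, the cross product (q − p) × (r − p) ≥ 0.)
Starting point (lowest x, tie lowest y): (-9, -1). Wrap until returning to start. Resulting hull: (-9, -1), (-2, -10), (6, -10), (10, 7), (-4, 7).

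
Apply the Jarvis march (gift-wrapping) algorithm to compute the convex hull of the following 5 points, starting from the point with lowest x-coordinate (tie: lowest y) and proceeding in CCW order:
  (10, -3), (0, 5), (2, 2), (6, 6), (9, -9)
Hull (CCW) = [(0, 5), (9, -9), (10, -3), (6, 6)]

Jarvis march: at each step, from the current hull vertex p, select the next vertex q as the point such that every other point lies strictly to the left of (or on) the directed line p → q. (Equivalently: for every other point r, the cross product (q − p) × (r − p) ≥ 0.)
Starting point (lowest x, tie lowest y): (0, 5). Wrap until returning to start. Resulting hull: (0, 5), (9, -9), (10, -3), (6, 6).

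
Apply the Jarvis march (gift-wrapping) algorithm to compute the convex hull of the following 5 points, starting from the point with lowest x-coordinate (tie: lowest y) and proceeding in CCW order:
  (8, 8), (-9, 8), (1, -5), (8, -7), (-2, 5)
Hull (CCW) = [(-9, 8), (1, -5), (8, -7), (8, 8)]

Jarvis march: at each step, from the current hull vertex p, select the next vertex q as the point such that every other point lies strictly to the left of (or on) the directed line p → q. (Equivalently: for every other point r, the cross product (q − p) × (r − p) ≥ 0.)
Starting point (lowest x, tie lowest y): (-9, 8). Wrap until returning to start. Resulting hull: (-9, 8), (1, -5), (8, -7), (8, 8).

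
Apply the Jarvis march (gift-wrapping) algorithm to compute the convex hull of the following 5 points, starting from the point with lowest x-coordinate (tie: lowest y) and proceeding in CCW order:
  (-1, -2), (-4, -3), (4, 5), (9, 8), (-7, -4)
Hull (CCW) = [(-7, -4), (-1, -2), (9, 8), (4, 5)]

Jarvis march: at each step, from the current hull vertex p, select the next vertex q as the point such that every other point lies strictly to the left of (or on) the directed line p → q. (Equivalently: for every other point r, the cross product (q − p) × (r − p) ≥ 0.)
Starting point (lowest x, tie lowest y): (-7, -4). Wrap until returning to start. Resulting hull: (-7, -4), (-1, -2), (9, 8), (4, 5).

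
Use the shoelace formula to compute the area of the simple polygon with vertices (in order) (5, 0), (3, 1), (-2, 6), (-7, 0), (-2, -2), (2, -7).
Area = 67

Shoelace formula: Area = (1/2) |Σ_i (x_i · y_{i+1} − x_{i+1} · y_i)| (indices mod n). Compute each cross term:
  (5)(1) − (3)(0) = 5
  (3)(6) − (-2)(1) = 20
  (-2)(0) − (-7)(6) = 42
  (-7)(-2) − (-2)(0) = 14
  (-2)(-7) − (2)(-2) = 18
  (2)(0) − (5)(-7) = 35
Sum = 134, so (signed) Area = 134/2 = 67, |Area| = 67.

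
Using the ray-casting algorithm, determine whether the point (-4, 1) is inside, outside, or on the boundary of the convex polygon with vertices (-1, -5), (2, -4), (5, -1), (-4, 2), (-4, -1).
The point (-4, 1) lies on the polygon boundary

Boundary check: the query satisfies the collinearity and bounding-box conditions for some polygon edge, so it lies exactly on the boundary.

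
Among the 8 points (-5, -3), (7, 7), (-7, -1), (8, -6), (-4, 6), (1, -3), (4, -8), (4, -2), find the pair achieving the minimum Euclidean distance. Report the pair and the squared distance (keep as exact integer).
Pair = ((-5, -3), (-7, -1)); squared distance = 8

Compute all C(8, 2) = 28 pairwise squared distances (x_i − x_j)² + (y_i − y_j)². The minimum is 8, attained by the pair ((-5, -3), (-7, -1)).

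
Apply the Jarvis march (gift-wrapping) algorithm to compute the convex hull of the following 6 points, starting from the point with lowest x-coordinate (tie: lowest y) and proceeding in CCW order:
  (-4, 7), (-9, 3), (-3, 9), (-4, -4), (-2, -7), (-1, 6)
Hull (CCW) = [(-9, 3), (-2, -7), (-1, 6), (-3, 9)]

Jarvis march: at each step, from the current hull vertex p, select the next vertex q as the point such that every other point lies strictly to the left of (or on) the directed line p → q. (Equivalently: for every other point r, the cross product (q − p) × (r − p) ≥ 0.)
Starting point (lowest x, tie lowest y): (-9, 3). Wrap until returning to start. Resulting hull: (-9, 3), (-2, -7), (-1, 6), (-3, 9).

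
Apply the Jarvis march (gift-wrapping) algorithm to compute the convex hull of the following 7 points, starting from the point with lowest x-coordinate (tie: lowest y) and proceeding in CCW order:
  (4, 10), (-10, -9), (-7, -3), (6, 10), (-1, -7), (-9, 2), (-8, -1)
Hull (CCW) = [(-10, -9), (-1, -7), (6, 10), (4, 10), (-9, 2)]

Jarvis march: at each step, from the current hull vertex p, select the next vertex q as the point such that every other point lies strictly to the left of (or on) the directed line p → q. (Equivalently: for every other point r, the cross product (q − p) × (r − p) ≥ 0.)
Starting point (lowest x, tie lowest y): (-10, -9). Wrap until returning to start. Resulting hull: (-10, -9), (-1, -7), (6, 10), (4, 10), (-9, 2).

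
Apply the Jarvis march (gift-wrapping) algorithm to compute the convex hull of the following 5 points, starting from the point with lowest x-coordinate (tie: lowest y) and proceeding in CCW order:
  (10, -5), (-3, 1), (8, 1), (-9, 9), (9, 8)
Hull (CCW) = [(-9, 9), (-3, 1), (10, -5), (9, 8)]

Jarvis march: at each step, from the current hull vertex p, select the next vertex q as the point such that every other point lies strictly to the left of (or on) the directed line p → q. (Equivalently: for every other point r, the cross product (q − p) × (r − p) ≥ 0.)
Starting point (lowest x, tie lowest y): (-9, 9). Wrap until returning to start. Resulting hull: (-9, 9), (-3, 1), (10, -5), (9, 8).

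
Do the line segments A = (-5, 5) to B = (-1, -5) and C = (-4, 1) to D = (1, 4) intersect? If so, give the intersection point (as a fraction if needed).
Yes; intersection at (-109/31, 40/31) (t = 23/62 on AB, s = 3/31 on CD)

Parametrize AB as A + t(B − A) = (-5 + 4 t, 5 + -10 t) and CD as C + s(D − C) = (-4 + 5 s, 1 + 3 s). Solve the linear system for (t, s). Determinant = -62 ≠ 0, so a unique intersection of the containing lines exists. Solution: t = 23/62, s = 3/31 — both in [0, 1], so the segments cross. Intersection point: (-109/31, 40/31).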